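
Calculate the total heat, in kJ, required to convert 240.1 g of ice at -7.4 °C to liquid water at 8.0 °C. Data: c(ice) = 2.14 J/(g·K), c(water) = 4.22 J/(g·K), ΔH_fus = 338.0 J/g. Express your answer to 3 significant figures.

q1 (heat ice -7.4→0.0 °C): 240.1 × 2.14 × 7.4 = 3802 J
q2 (melt at 0 °C): 240.1 × 338.0 = 81154 J
q3 (heat water 0.0→8.0 °C): 240.1 × 4.22 × 8.0 = 8106 J
Total: 3802 + 81154 + 8106 = 93062 J = 93.1 kJ

q = 93.1 kJ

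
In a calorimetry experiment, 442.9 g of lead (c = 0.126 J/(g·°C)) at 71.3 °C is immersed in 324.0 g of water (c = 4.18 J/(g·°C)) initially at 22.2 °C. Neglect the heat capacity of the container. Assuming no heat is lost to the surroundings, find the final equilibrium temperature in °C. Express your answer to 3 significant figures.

T_f = 24.1 °C

Heat lost by lead = heat gained by water.
(442.9)(0.126)(71.3 − T) = (324.0)(4.18)(T − 22.2)
55.8054 (71.3 − T) = 1354.32 (T − 22.2)
3978.9 − 55.8054 T = 1354.32 T − 30066
34044.9 = 1410.1254 T
T = 24.14 °C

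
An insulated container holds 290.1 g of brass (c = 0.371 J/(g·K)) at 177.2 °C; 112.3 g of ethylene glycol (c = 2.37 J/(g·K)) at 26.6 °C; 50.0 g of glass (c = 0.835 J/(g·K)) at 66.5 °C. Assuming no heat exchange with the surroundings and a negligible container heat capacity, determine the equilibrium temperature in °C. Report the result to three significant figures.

Σ mᵢcᵢ(T − Tᵢ) = 0  ⇒  T = Σ mᵢcᵢTᵢ / Σ mᵢcᵢ
Σ mᵢcᵢ = 290.1×0.371 + 112.3×2.37 + 50.0×0.835 = 415.5281
Σ mᵢcᵢTᵢ = 107.6271×177.2 + 266.151×26.6 + 41.75×66.5 = 28928
T = 28928 / 415.5281 = 69.62 °C

T_f = 69.6 °C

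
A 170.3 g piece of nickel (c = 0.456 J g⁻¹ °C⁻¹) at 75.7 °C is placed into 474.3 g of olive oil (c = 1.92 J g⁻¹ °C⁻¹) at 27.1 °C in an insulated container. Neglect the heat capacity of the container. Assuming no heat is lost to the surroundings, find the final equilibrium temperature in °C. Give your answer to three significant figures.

Heat lost by nickel = heat gained by olive oil.
(170.3)(0.456)(75.7 − T) = (474.3)(1.92)(T − 27.1)
77.6568 (75.7 − T) = 910.656 (T − 27.1)
5878.6 − 77.6568 T = 910.656 T − 24679
30557.6 = 988.3128 T
T = 30.92 °C

T_f = 30.9 °C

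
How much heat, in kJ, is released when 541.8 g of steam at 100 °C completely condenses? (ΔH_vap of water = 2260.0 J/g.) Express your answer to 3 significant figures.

q = m × ΔH_vap = 541.8 × 2260.0 = 1224000 J = 1220 kJ

q = 1220 kJ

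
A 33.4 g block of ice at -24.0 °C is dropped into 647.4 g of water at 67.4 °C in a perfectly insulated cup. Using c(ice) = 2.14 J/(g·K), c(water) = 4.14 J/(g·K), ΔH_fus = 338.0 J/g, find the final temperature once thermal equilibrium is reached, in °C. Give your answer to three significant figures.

Heat to bring ice to 0 °C and melt it: q₁ = 33.4×2.14×24.0 + 33.4×338.0 = 13005 J
Heat the water can supply cooling to 0 °C: 647.4×4.14×67.4 = 180648 J > q₁, so all ice melts.
Energy balance: 647.4×4.14×(67.4 − T) = 13005 + 33.4×4.14×(T − 0)
2680.236(67.4 − T) = 13005 + 138.276 T
180648 − 13005 = 2818.512 T
T = 167643 / 2818.512 = 59.48 °C

T_f = 59.5 °C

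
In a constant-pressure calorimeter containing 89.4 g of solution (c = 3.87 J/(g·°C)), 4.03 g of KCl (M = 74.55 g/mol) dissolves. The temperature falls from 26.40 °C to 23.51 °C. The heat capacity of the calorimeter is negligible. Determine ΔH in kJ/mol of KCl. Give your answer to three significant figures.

|ΔT| = |23.51 − 26.40| = 2.89 °C
|q_surr| = (89.4 × 3.87) × 2.89 = 345.978 × 2.89 = 999.9 J
n(KCl) = 4.03 / 74.55 = 0.05406 mol
Temperature fell, so q_rxn = +|q_surr| = 0.9999 kJ
ΔH = q_rxn / n = 18.50 kJ/mol

ΔH = 18.5 kJ/mol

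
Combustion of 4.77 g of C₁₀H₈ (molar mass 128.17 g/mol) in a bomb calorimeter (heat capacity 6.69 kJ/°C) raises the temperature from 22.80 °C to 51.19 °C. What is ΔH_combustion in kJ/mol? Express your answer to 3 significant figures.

ΔH = -5100 kJ/mol

ΔT = 51.19 − 22.80 = 28.39 °C
q_cal = C_cal × ΔT = 6.69 × 28.39 = 189.9291 kJ
n = 4.77 / 128.17 = 0.03722 mol
q_rxn = −q_cal = -189.9291 kJ
ΔH = -189.9291 / 0.03722 = -5103 kJ/mol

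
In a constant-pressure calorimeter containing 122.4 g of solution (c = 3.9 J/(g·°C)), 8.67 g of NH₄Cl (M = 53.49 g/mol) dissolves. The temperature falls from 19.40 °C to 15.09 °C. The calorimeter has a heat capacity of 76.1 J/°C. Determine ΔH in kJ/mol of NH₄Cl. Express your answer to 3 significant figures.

ΔH = 14.7 kJ/mol

|ΔT| = |15.09 − 19.40| = 4.31 °C
|q_surr| = (122.4 × 3.9 + 76.1) × 4.31 = 553.46 × 4.31 = 2385 J
n(NH₄Cl) = 8.67 / 53.49 = 0.1621 mol
Temperature fell, so q_rxn = +|q_surr| = 2.385 kJ
ΔH = q_rxn / n = 14.71 kJ/mol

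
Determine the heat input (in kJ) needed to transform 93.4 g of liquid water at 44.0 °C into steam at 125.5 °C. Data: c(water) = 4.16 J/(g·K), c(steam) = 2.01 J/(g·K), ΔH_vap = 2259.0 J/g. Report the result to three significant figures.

q = 238 kJ

q1 (heat water 44.0→100.0 °C): 93.4 × 4.16 × 56.0 = 21758 J
q2 (vaporize at 100 °C): 93.4 × 2259.0 = 210991 J
q3 (heat steam 100.0→125.5 °C): 93.4 × 2.01 × 25.5 = 4787 J
Total: 21758 + 210991 + 4787 = 237536 J = 238 kJ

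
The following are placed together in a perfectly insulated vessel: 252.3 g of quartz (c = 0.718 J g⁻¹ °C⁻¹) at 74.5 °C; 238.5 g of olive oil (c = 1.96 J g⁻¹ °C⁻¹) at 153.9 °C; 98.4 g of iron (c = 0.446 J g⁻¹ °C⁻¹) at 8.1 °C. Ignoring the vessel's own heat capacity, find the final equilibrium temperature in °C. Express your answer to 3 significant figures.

Σ mᵢcᵢ(T − Tᵢ) = 0  ⇒  T = Σ mᵢcᵢTᵢ / Σ mᵢcᵢ
Σ mᵢcᵢ = 252.3×0.718 + 238.5×1.96 + 98.4×0.446 = 692.4978
Σ mᵢcᵢTᵢ = 181.1514×74.5 + 467.46×153.9 + 43.8864×8.1 = 85793
T = 85793 / 692.4978 = 123.9 °C

T_f = 124 °C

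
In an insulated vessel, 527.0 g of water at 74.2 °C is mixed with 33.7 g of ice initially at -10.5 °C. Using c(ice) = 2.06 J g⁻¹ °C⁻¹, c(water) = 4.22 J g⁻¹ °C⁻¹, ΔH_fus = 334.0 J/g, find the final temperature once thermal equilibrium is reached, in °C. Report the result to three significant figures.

Heat to bring ice to 0 °C and melt it: q₁ = 33.7×2.06×10.5 + 33.7×334.0 = 11985 J
Heat the water can supply cooling to 0 °C: 527.0×4.22×74.2 = 165016 J > q₁, so all ice melts.
Energy balance: 527.0×4.22×(74.2 − T) = 11985 + 33.7×4.22×(T − 0)
2223.94(74.2 − T) = 11985 + 142.214 T
165016 − 11985 = 2366.154 T
T = 153031 / 2366.154 = 64.67 °C

T_f = 64.7 °C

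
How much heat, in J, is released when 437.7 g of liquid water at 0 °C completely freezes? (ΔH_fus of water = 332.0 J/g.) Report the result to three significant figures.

q = 145000 J

q = m × ΔH_fus = 437.7 × 332.0 = 145300 J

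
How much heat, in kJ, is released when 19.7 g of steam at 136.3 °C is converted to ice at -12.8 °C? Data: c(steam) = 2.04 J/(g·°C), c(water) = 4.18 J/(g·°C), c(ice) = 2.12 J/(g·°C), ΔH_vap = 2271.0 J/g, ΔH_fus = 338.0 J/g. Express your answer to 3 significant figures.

q1 (cool steam 136.3→100 °C): 19.7 × 2.04 × 36.3 = 1459 J
q2 (condense at 100 °C): 19.7 × 2271.0 = 44739 J
q3 (cool water 100→0 °C): 19.7 × 4.18 × 100.0 = 8235 J
q4 (freeze at 0 °C): 19.7 × 338.0 = 6659 J
q5 (cool ice 0→-12.8 °C): 19.7 × 2.12 × 12.8 = 535 J
Total: 1459 + 44739 + 8235 + 6659 + 535 = 61627 J = 61.6 kJ

q = 61.6 kJ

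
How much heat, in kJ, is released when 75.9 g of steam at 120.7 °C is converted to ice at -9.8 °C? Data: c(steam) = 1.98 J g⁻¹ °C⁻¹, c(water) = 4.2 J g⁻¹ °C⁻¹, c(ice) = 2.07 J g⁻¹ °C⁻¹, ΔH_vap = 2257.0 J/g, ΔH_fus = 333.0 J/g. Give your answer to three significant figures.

q = 233 kJ

q1 (cool steam 120.7→100 °C): 75.9 × 1.98 × 20.7 = 3111 J
q2 (condense at 100 °C): 75.9 × 2257.0 = 171306 J
q3 (cool water 100→0 °C): 75.9 × 4.2 × 100.0 = 31878 J
q4 (freeze at 0 °C): 75.9 × 333.0 = 25275 J
q5 (cool ice 0→-9.8 °C): 75.9 × 2.07 × 9.8 = 1540 J
Total: 3111 + 171306 + 31878 + 25275 + 1540 = 233110 J = 233 kJ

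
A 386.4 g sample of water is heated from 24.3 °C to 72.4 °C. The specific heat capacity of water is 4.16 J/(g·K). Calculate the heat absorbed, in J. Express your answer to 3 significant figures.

q = 77300 J

q = m c ΔT = 386.4 × 4.16 × (72.4 − 24.3)
q = 386.4 × 4.16 × 48.1 = 77320 J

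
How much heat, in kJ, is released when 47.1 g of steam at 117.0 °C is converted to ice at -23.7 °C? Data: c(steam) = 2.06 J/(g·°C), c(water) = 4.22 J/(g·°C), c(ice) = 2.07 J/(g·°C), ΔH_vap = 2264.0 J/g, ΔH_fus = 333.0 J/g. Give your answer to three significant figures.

q1 (cool steam 117.0→100 °C): 47.1 × 2.06 × 17.0 = 1649 J
q2 (condense at 100 °C): 47.1 × 2264.0 = 106634 J
q3 (cool water 100→0 °C): 47.1 × 4.22 × 100.0 = 19876 J
q4 (freeze at 0 °C): 47.1 × 333.0 = 15684 J
q5 (cool ice 0→-23.7 °C): 47.1 × 2.07 × 23.7 = 2311 J
Total: 1649 + 106634 + 19876 + 15684 + 2311 = 146154 J = 146 kJ

q = 146 kJ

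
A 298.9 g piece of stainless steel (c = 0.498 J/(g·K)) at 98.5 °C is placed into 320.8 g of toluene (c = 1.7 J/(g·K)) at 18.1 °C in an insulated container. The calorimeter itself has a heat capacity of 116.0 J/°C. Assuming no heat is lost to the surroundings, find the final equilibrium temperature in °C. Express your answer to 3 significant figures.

Heat lost by stainless steel = heat gained by toluene + calorimeter.
(298.9)(0.498)(98.5 − T) = [(320.8)(1.7) + 116.0](T − 18.1)
148.8522 (98.5 − T) = 661.36 (T − 18.1)
14662 − 148.8522 T = 661.36 T − 11971
26633 = 810.2122 T
T = 32.87 °C

T_f = 32.9 °C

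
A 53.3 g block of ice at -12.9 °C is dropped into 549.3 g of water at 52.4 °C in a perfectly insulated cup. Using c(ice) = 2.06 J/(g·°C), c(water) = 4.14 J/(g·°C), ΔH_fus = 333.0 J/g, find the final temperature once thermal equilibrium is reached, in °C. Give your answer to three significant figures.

T_f = 40.1 °C

Heat to bring ice to 0 °C and melt it: q₁ = 53.3×2.06×12.9 + 53.3×333.0 = 19165 J
Heat the water can supply cooling to 0 °C: 549.3×4.14×52.4 = 119163 J > q₁, so all ice melts.
Energy balance: 549.3×4.14×(52.4 − T) = 19165 + 53.3×4.14×(T − 0)
2274.102(52.4 − T) = 19165 + 220.662 T
119163 − 19165 = 2494.764 T
T = 99998 / 2494.764 = 40.08 °C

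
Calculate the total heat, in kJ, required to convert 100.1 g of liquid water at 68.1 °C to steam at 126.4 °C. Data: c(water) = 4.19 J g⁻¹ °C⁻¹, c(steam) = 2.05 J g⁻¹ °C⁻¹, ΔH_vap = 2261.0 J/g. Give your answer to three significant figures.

q = 245 kJ

q1 (heat water 68.1→100.0 °C): 100.1 × 4.19 × 31.9 = 13379 J
q2 (vaporize at 100 °C): 100.1 × 2261.0 = 226326 J
q3 (heat steam 100.0→126.4 °C): 100.1 × 2.05 × 26.4 = 5417 J
Total: 13379 + 226326 + 5417 = 245122 J = 245 kJ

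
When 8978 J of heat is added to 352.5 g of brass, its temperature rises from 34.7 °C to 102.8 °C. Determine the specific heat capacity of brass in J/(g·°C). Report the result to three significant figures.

c = 0.374 J/(g·°C)

c = q / (m ΔT) = 8978 / (352.5 × 68.1)
c = 8978 / 24005.25 = 0.374 J/(g·°C)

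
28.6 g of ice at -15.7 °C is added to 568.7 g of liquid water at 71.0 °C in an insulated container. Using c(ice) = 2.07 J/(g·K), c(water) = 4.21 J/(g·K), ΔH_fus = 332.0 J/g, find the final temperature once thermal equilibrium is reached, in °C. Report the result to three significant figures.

Heat to bring ice to 0 °C and melt it: q₁ = 28.6×2.07×15.7 + 28.6×332.0 = 10425 J
Heat the water can supply cooling to 0 °C: 568.7×4.21×71.0 = 169990 J > q₁, so all ice melts.
Energy balance: 568.7×4.21×(71.0 − T) = 10425 + 28.6×4.21×(T − 0)
2394.227(71.0 − T) = 10425 + 120.406 T
169990 − 10425 = 2514.633 T
T = 159565 / 2514.633 = 63.45 °C

T_f = 63.5 °C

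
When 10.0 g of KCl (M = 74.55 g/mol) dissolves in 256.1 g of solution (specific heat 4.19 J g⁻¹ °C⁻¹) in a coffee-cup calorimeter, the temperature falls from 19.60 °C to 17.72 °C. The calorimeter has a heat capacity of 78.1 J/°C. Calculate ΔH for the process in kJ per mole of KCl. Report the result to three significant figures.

ΔH = 16.1 kJ/mol

|ΔT| = |17.72 − 19.60| = 1.88 °C
|q_surr| = (256.1 × 4.19 + 78.1) × 1.88 = 1151.159 × 1.88 = 2164 J
n(KCl) = 10.0 / 74.55 = 0.1341 mol
Temperature fell, so q_rxn = +|q_surr| = 2.164 kJ
ΔH = q_rxn / n = 16.14 kJ/mol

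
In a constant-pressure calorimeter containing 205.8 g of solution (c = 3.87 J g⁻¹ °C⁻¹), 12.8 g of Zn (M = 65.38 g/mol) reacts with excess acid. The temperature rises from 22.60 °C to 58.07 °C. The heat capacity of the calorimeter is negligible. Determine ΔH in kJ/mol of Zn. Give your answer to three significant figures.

|ΔT| = |58.07 − 22.60| = 35.47 °C
|q_surr| = (205.8 × 3.87) × 35.47 = 796.446 × 35.47 = 28250 J
n(Zn) = 12.8 / 65.38 = 0.1958 mol
Temperature rose, so q_rxn = −|q_surr| = -28.25 kJ
ΔH = q_rxn / n = -144.3 kJ/mol

ΔH = -144 kJ/mol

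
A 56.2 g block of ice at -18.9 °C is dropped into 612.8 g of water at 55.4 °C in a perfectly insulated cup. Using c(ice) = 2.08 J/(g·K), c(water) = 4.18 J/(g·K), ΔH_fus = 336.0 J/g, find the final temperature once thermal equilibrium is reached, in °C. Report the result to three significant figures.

Heat to bring ice to 0 °C and melt it: q₁ = 56.2×2.08×18.9 + 56.2×336.0 = 21093 J
Heat the water can supply cooling to 0 °C: 612.8×4.18×55.4 = 141907 J > q₁, so all ice melts.
Energy balance: 612.8×4.18×(55.4 − T) = 21093 + 56.2×4.18×(T − 0)
2561.504(55.4 − T) = 21093 + 234.916 T
141907 − 21093 = 2796.420 T
T = 120814 / 2796.420 = 43.20 °C

T_f = 43.2 °C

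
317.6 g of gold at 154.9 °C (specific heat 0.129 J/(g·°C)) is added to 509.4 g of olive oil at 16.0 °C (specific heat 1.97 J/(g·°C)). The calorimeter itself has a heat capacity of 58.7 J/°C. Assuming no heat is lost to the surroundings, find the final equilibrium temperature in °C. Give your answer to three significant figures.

T_f = 21.2 °C

Heat lost by gold = heat gained by olive oil + calorimeter.
(317.6)(0.129)(154.9 − T) = [(509.4)(1.97) + 58.7](T − 16.0)
40.9704 (154.9 − T) = 1062.218 (T − 16.0)
6346.3 − 40.9704 T = 1062.218 T − 16995
23341.3 = 1103.1884 T
T = 21.16 °C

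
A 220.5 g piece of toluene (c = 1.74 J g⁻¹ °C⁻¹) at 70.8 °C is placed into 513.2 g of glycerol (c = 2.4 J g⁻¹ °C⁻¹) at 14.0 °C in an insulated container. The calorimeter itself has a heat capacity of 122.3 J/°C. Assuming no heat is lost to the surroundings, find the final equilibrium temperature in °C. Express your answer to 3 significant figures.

Heat lost by toluene = heat gained by glycerol + calorimeter.
(220.5)(1.74)(70.8 − T) = [(513.2)(2.4) + 122.3](T − 14.0)
383.67 (70.8 − T) = 1353.98 (T − 14.0)
27164 − 383.67 T = 1353.98 T − 18956
46120 = 1737.65 T
T = 26.54 °C

T_f = 26.5 °C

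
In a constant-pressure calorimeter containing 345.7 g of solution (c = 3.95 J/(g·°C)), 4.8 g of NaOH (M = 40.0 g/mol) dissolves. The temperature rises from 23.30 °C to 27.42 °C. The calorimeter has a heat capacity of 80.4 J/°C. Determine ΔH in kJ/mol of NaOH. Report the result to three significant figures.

|ΔT| = |27.42 − 23.30| = 4.12 °C
|q_surr| = (345.7 × 3.95 + 80.4) × 4.12 = 1445.915 × 4.12 = 5957 J
n(NaOH) = 4.8 / 40.0 = 0.1200 mol
Temperature rose, so q_rxn = −|q_surr| = -5.957 kJ
ΔH = q_rxn / n = -49.64 kJ/mol

ΔH = -49.6 kJ/mol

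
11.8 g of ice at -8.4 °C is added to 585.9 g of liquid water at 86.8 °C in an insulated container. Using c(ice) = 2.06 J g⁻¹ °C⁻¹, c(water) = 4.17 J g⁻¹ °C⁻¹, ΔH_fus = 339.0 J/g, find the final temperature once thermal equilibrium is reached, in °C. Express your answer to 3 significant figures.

T_f = 83.4 °C

Heat to bring ice to 0 °C and melt it: q₁ = 11.8×2.06×8.4 + 11.8×339.0 = 4204.4 J
Heat the water can supply cooling to 0 °C: 585.9×4.17×86.8 = 212070 J > q₁, so all ice melts.
Energy balance: 585.9×4.17×(86.8 − T) = 4204.4 + 11.8×4.17×(T − 0)
2443.203(86.8 − T) = 4204.4 + 49.206 T
212070 − 4204.4 = 2492.409 T
T = 207865.6 / 2492.409 = 83.40 °C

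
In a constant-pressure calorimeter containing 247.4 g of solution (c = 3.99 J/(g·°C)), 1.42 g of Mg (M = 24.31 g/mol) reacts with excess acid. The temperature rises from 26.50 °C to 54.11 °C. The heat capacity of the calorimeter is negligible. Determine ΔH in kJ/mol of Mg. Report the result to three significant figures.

|ΔT| = |54.11 − 26.50| = 27.61 °C
|q_surr| = (247.4 × 3.99) × 27.61 = 987.126 × 27.61 = 27250 J
n(Mg) = 1.42 / 24.31 = 0.05841 mol
Temperature rose, so q_rxn = −|q_surr| = -27.25 kJ
ΔH = q_rxn / n = -466.5 kJ/mol

ΔH = -467 kJ/mol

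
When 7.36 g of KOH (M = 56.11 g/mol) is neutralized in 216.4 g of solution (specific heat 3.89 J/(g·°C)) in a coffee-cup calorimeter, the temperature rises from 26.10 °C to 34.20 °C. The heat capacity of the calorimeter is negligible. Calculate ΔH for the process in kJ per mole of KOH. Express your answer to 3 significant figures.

ΔH = -52.0 kJ/mol

|ΔT| = |34.20 − 26.10| = 8.10 °C
|q_surr| = (216.4 × 3.89) × 8.10 = 841.796 × 8.10 = 6819 J
n(KOH) = 7.36 / 56.11 = 0.1312 mol
Temperature rose, so q_rxn = −|q_surr| = -6.819 kJ
ΔH = q_rxn / n = -51.97 kJ/mol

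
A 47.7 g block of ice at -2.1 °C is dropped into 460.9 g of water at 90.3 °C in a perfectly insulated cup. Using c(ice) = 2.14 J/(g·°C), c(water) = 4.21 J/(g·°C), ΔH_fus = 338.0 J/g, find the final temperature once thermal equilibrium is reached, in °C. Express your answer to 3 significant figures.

Heat to bring ice to 0 °C and melt it: q₁ = 47.7×2.14×2.1 + 47.7×338.0 = 16337 J
Heat the water can supply cooling to 0 °C: 460.9×4.21×90.3 = 175217 J > q₁, so all ice melts.
Energy balance: 460.9×4.21×(90.3 − T) = 16337 + 47.7×4.21×(T − 0)
1940.389(90.3 − T) = 16337 + 200.817 T
175217 − 16337 = 2141.206 T
T = 158880 / 2141.206 = 74.20 °C

T_f = 74.2 °C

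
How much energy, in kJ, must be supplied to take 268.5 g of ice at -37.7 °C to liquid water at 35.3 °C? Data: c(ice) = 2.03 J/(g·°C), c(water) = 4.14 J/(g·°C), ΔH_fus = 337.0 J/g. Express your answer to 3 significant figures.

q1 (heat ice -37.7→0.0 °C): 268.5 × 2.03 × 37.7 = 20549 J
q2 (melt at 0 °C): 268.5 × 337.0 = 90485 J
q3 (heat water 0.0→35.3 °C): 268.5 × 4.14 × 35.3 = 39239 J
Total: 20549 + 90485 + 39239 = 150273 J = 150 kJ

q = 150 kJ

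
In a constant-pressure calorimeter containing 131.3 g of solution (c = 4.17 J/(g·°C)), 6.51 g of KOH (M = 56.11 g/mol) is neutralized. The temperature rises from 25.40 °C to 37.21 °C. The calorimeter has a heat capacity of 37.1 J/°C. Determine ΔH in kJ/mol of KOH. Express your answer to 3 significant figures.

|ΔT| = |37.21 − 25.40| = 11.81 °C
|q_surr| = (131.3 × 4.17 + 37.1) × 11.81 = 584.621 × 11.81 = 6904 J
n(KOH) = 6.51 / 56.11 = 0.1160 mol
Temperature rose, so q_rxn = −|q_surr| = -6.904 kJ
ΔH = q_rxn / n = -59.52 kJ/mol

ΔH = -59.5 kJ/mol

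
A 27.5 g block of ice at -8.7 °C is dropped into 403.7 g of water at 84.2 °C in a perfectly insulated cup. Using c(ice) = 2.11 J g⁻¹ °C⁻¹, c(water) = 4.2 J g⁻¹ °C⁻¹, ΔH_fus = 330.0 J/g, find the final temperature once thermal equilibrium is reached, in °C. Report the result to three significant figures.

T_f = 73.5 °C

Heat to bring ice to 0 °C and melt it: q₁ = 27.5×2.11×8.7 + 27.5×330.0 = 9579.8 J
Heat the water can supply cooling to 0 °C: 403.7×4.2×84.2 = 142764 J > q₁, so all ice melts.
Energy balance: 403.7×4.2×(84.2 − T) = 9579.8 + 27.5×4.2×(T − 0)
1695.54(84.2 − T) = 9579.8 + 115.5 T
142764 − 9579.8 = 1811.04 T
T = 133184.2 / 1811.04 = 73.54 °C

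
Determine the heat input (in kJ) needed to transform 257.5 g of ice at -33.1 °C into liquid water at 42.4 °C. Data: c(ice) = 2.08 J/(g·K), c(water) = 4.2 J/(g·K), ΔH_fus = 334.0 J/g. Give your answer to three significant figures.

q = 150 kJ

q1 (heat ice -33.1→0.0 °C): 257.5 × 2.08 × 33.1 = 17728 J
q2 (melt at 0 °C): 257.5 × 334.0 = 86005 J
q3 (heat water 0.0→42.4 °C): 257.5 × 4.2 × 42.4 = 45856 J
Total: 17728 + 86005 + 45856 = 149589 J = 150 kJ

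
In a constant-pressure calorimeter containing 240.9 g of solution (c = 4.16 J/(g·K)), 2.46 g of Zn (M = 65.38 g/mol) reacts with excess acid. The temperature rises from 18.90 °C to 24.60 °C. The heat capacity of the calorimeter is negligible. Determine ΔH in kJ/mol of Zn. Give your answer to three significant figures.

ΔH = -152 kJ/mol

|ΔT| = |24.60 − 18.90| = 5.70 °C
|q_surr| = (240.9 × 4.16) × 5.70 = 1002.144 × 5.70 = 5712 J
n(Zn) = 2.46 / 65.38 = 0.03763 mol
Temperature rose, so q_rxn = −|q_surr| = -5.712 kJ
ΔH = q_rxn / n = -151.8 kJ/mol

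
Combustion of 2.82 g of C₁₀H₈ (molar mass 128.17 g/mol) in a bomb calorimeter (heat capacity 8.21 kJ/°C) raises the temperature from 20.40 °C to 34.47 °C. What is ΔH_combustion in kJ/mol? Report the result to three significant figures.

ΔH = -5250 kJ/mol

ΔT = 34.47 − 20.40 = 14.07 °C
q_cal = C_cal × ΔT = 8.21 × 14.07 = 115.5147 kJ
n = 2.82 / 128.17 = 0.02200 mol
q_rxn = −q_cal = -115.5147 kJ
ΔH = -115.5147 / 0.02200 = -5251 kJ/mol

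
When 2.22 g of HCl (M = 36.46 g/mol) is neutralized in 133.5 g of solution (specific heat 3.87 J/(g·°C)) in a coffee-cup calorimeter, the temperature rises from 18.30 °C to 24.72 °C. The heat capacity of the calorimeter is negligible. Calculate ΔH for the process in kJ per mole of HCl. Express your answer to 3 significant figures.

|ΔT| = |24.72 − 18.30| = 6.42 °C
|q_surr| = (133.5 × 3.87) × 6.42 = 516.645 × 6.42 = 3317 J
n(HCl) = 2.22 / 36.46 = 0.06089 mol
Temperature rose, so q_rxn = −|q_surr| = -3.317 kJ
ΔH = q_rxn / n = -54.48 kJ/mol

ΔH = -54.5 kJ/mol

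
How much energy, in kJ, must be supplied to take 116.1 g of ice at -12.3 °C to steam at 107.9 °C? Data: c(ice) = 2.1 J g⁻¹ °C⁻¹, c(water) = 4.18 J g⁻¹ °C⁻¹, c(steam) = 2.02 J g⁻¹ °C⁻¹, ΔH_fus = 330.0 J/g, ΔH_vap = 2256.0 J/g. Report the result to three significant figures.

q1 (heat ice -12.3→0.0 °C): 116.1 × 2.1 × 12.3 = 2999 J
q2 (melt at 0 °C): 116.1 × 330.0 = 38313 J
q3 (heat water 0.0→100.0 °C): 116.1 × 4.18 × 100.0 = 48530 J
q4 (vaporize at 100 °C): 116.1 × 2256.0 = 261922 J
q5 (heat steam 100.0→107.9 °C): 116.1 × 2.02 × 7.9 = 1853 J
Total: 2999 + 38313 + 48530 + 261922 + 1853 = 353617 J = 354 kJ

q = 354 kJ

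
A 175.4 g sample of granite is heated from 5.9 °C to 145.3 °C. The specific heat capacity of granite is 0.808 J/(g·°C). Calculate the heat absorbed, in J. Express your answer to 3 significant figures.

q = m c ΔT = 175.4 × 0.808 × (145.3 − 5.9)
q = 175.4 × 0.808 × 139.4 = 19760 J

q = 19800 J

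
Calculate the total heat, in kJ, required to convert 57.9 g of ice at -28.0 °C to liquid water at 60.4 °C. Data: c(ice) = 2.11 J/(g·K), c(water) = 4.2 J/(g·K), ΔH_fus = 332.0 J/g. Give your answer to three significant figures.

q = 37.3 kJ

q1 (heat ice -28.0→0.0 °C): 57.9 × 2.11 × 28.0 = 3421 J
q2 (melt at 0 °C): 57.9 × 332.0 = 19223 J
q3 (heat water 0.0→60.4 °C): 57.9 × 4.2 × 60.4 = 14688 J
Total: 3421 + 19223 + 14688 = 37332 J = 37.3 kJ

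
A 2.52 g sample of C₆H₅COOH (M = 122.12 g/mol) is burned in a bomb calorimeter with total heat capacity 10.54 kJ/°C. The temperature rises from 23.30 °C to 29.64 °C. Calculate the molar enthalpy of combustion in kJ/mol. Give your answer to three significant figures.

ΔT = 29.64 − 23.30 = 6.34 °C
q_cal = C_cal × ΔT = 10.54 × 6.34 = 66.8236 kJ
n = 2.52 / 122.12 = 0.02064 mol
q_rxn = −q_cal = -66.8236 kJ
ΔH = -66.8236 / 0.02064 = -3238 kJ/mol

ΔH = -3240 kJ/mol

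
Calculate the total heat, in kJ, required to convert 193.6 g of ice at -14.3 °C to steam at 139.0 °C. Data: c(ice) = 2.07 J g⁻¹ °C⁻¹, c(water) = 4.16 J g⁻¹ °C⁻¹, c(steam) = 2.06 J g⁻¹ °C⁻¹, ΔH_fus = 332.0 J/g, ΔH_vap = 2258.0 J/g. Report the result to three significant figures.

q1 (heat ice -14.3→0.0 °C): 193.6 × 2.07 × 14.3 = 5731 J
q2 (melt at 0 °C): 193.6 × 332.0 = 64275 J
q3 (heat water 0.0→100.0 °C): 193.6 × 4.16 × 100.0 = 80538 J
q4 (vaporize at 100 °C): 193.6 × 2258.0 = 437149 J
q5 (heat steam 100.0→139.0 °C): 193.6 × 2.06 × 39.0 = 15554 J
Total: 5731 + 64275 + 80538 + 437149 + 15554 = 603247 J = 603 kJ

q = 603 kJ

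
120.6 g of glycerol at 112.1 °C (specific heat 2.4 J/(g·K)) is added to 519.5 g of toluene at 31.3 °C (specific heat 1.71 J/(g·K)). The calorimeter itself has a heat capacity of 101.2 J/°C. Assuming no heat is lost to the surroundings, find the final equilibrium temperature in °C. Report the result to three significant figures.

T_f = 49.6 °C

Heat lost by glycerol = heat gained by toluene + calorimeter.
(120.6)(2.4)(112.1 − T) = [(519.5)(1.71) + 101.2](T − 31.3)
289.44 (112.1 − T) = 989.545 (T − 31.3)
32446 − 289.44 T = 989.545 T − 30973
63419 = 1278.985 T
T = 49.59 °C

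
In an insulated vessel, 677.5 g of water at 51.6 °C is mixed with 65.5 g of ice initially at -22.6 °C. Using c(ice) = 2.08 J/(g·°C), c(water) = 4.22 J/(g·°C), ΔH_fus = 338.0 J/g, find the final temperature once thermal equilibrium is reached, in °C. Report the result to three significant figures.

Heat to bring ice to 0 °C and melt it: q₁ = 65.5×2.08×22.6 + 65.5×338.0 = 25218 J
Heat the water can supply cooling to 0 °C: 677.5×4.22×51.6 = 147527 J > q₁, so all ice melts.
Energy balance: 677.5×4.22×(51.6 − T) = 25218 + 65.5×4.22×(T − 0)
2859.05(51.6 − T) = 25218 + 276.41 T
147527 − 25218 = 3135.46 T
T = 122309 / 3135.46 = 39.01 °C

T_f = 39.0 °C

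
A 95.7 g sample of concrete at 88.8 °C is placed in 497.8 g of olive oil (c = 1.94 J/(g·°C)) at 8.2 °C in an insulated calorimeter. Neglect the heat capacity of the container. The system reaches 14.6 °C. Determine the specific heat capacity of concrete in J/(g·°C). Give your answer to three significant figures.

c = 0.870 J/(g·°C)

q_gained = (497.8 × 1.94) × (14.6 − 8.2) = 6181 J
q_lost = 95.7 × c × (88.8 − 14.6) = 7100.94 c
Set equal: c = 6181 / 7100.94 = 0.870 J/(g·°C)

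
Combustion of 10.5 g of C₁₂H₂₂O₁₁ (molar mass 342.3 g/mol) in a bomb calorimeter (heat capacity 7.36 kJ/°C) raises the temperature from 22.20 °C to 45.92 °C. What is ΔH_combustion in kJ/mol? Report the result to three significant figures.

ΔH = -5690 kJ/mol

ΔT = 45.92 − 22.20 = 23.72 °C
q_cal = C_cal × ΔT = 7.36 × 23.72 = 174.5792 kJ
n = 10.5 / 342.3 = 0.03067 mol
q_rxn = −q_cal = -174.5792 kJ
ΔH = -174.5792 / 0.03067 = -5692 kJ/mol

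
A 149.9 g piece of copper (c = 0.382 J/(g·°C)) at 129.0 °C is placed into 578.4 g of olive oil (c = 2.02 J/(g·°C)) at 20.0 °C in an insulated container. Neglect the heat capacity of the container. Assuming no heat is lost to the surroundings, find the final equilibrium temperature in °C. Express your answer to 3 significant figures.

Heat lost by copper = heat gained by olive oil.
(149.9)(0.382)(129.0 − T) = (578.4)(2.02)(T − 20.0)
57.2618 (129.0 − T) = 1168.368 (T − 20.0)
7386.8 − 57.2618 T = 1168.368 T − 23367
30753.8 = 1225.6298 T
T = 25.09 °C

T_f = 25.1 °C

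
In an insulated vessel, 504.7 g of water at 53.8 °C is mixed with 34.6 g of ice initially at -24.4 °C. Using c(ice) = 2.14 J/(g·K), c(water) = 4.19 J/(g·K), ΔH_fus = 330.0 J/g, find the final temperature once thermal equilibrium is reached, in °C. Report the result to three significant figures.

T_f = 44.5 °C

Heat to bring ice to 0 °C and melt it: q₁ = 34.6×2.14×24.4 + 34.6×330.0 = 13225 J
Heat the water can supply cooling to 0 °C: 504.7×4.19×53.8 = 113770 J > q₁, so all ice melts.
Energy balance: 504.7×4.19×(53.8 − T) = 13225 + 34.6×4.19×(T − 0)
2114.693(53.8 − T) = 13225 + 144.974 T
113770 − 13225 = 2259.667 T
T = 100545 / 2259.667 = 44.50 °C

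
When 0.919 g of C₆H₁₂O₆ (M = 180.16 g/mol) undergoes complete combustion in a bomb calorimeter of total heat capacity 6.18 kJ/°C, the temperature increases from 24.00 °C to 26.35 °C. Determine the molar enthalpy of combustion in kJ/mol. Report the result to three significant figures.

ΔH = -2850 kJ/mol

ΔT = 26.35 − 24.00 = 2.35 °C
q_cal = C_cal × ΔT = 6.18 × 2.35 = 14.523 kJ
n = 0.919 / 180.16 = 0.005101 mol
q_rxn = −q_cal = -14.523 kJ
ΔH = -14.523 / 0.005101 = -2847 kJ/mol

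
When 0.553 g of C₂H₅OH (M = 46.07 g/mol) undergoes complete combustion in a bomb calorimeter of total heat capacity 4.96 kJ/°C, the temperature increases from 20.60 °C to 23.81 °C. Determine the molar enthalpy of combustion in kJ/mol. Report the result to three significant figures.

ΔH = -1330 kJ/mol

ΔT = 23.81 − 20.60 = 3.21 °C
q_cal = C_cal × ΔT = 4.96 × 3.21 = 15.9216 kJ
n = 0.553 / 46.07 = 0.01200 mol
q_rxn = −q_cal = -15.9216 kJ
ΔH = -15.9216 / 0.01200 = -1327 kJ/mol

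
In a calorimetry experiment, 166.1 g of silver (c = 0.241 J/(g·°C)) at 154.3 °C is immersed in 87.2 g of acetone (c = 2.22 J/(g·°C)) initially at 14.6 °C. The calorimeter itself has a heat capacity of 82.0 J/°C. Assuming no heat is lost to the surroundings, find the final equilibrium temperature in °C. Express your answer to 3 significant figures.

Heat lost by silver = heat gained by acetone + calorimeter.
(166.1)(0.241)(154.3 − T) = [(87.2)(2.22) + 82.0](T − 14.6)
40.0301 (154.3 − T) = 275.584 (T − 14.6)
6176.6 − 40.0301 T = 275.584 T − 4023.5
10200.1 = 315.6141 T
T = 32.32 °C

T_f = 32.3 °C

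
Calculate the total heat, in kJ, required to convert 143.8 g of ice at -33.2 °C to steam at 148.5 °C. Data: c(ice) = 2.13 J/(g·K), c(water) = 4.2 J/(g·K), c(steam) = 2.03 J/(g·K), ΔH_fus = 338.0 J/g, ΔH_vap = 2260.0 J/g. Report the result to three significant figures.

q1 (heat ice -33.2→0.0 °C): 143.8 × 2.13 × 33.2 = 10169 J
q2 (melt at 0 °C): 143.8 × 338.0 = 48604 J
q3 (heat water 0.0→100.0 °C): 143.8 × 4.2 × 100.0 = 60396 J
q4 (vaporize at 100 °C): 143.8 × 2260.0 = 324988 J
q5 (heat steam 100.0→148.5 °C): 143.8 × 2.03 × 48.5 = 14158 J
Total: 10169 + 48604 + 60396 + 324988 + 14158 = 458315 J = 458 kJ

q = 458 kJ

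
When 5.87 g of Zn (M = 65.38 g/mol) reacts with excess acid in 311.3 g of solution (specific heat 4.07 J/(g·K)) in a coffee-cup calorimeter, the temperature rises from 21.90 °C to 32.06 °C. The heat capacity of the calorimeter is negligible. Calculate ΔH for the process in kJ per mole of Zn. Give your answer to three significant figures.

ΔH = -143 kJ/mol

|ΔT| = |32.06 − 21.90| = 10.16 °C
|q_surr| = (311.3 × 4.07) × 10.16 = 1266.991 × 10.16 = 12870 J
n(Zn) = 5.87 / 65.38 = 0.08978 mol
Temperature rose, so q_rxn = −|q_surr| = -12.87 kJ
ΔH = q_rxn / n = -143.4 kJ/mol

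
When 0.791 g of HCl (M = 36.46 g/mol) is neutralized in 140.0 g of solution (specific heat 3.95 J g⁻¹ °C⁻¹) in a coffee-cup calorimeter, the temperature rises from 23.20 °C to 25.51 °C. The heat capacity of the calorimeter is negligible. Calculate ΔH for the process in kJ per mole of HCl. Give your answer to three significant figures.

|ΔT| = |25.51 − 23.20| = 2.31 °C
|q_surr| = (140.0 × 3.95) × 2.31 = 553 × 2.31 = 1277.4 J
n(HCl) = 0.791 / 36.46 = 0.021695 mol
Temperature rose, so q_rxn = −|q_surr| = -1.2774 kJ
ΔH = q_rxn / n = -58.88 kJ/mol

ΔH = -58.9 kJ/mol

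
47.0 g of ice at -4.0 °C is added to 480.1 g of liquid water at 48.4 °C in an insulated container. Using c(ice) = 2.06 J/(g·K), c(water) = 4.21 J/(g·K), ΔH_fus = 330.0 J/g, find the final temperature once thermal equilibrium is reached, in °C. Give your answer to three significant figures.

T_f = 36.9 °C

Heat to bring ice to 0 °C and melt it: q₁ = 47.0×2.06×4.0 + 47.0×330.0 = 15897 J
Heat the water can supply cooling to 0 °C: 480.1×4.21×48.4 = 97827.1 J > q₁, so all ice melts.
Energy balance: 480.1×4.21×(48.4 − T) = 15897 + 47.0×4.21×(T − 0)
2021.221(48.4 − T) = 15897 + 197.87 T
97827.1 − 15897 = 2219.091 T
T = 81930.1 / 2219.091 = 36.92 °C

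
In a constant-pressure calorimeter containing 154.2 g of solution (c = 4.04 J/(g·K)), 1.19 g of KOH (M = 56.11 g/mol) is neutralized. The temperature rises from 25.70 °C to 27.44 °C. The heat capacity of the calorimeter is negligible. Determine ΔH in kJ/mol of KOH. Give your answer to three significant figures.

ΔH = -51.1 kJ/mol

|ΔT| = |27.44 − 25.70| = 1.74 °C
|q_surr| = (154.2 × 4.04) × 1.74 = 622.968 × 1.74 = 1084 J
n(KOH) = 1.19 / 56.11 = 0.02121 mol
Temperature rose, so q_rxn = −|q_surr| = -1.084 kJ
ΔH = q_rxn / n = -51.11 kJ/mol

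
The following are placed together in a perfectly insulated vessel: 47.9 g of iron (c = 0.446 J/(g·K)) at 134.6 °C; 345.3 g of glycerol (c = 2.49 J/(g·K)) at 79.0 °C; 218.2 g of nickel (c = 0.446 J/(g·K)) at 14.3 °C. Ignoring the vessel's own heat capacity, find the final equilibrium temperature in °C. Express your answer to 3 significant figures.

T_f = 73.8 °C

Σ mᵢcᵢ(T − Tᵢ) = 0  ⇒  T = Σ mᵢcᵢTᵢ / Σ mᵢcᵢ
Σ mᵢcᵢ = 47.9×0.446 + 345.3×2.49 + 218.2×0.446 = 978.4776
Σ mᵢcᵢTᵢ = 21.3634×134.6 + 859.797×79.0 + 97.3172×14.3 = 72191
T = 72191 / 978.4776 = 73.78 °C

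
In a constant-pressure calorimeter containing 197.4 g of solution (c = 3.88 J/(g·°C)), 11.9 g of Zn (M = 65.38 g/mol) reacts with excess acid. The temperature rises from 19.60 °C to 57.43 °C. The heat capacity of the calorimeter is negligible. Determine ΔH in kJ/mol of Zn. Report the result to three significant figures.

ΔH = -159 kJ/mol

|ΔT| = |57.43 − 19.60| = 37.83 °C
|q_surr| = (197.4 × 3.88) × 37.83 = 765.912 × 37.83 = 28970 J
n(Zn) = 11.9 / 65.38 = 0.1820 mol
Temperature rose, so q_rxn = −|q_surr| = -28.97 kJ
ΔH = q_rxn / n = -159.2 kJ/mol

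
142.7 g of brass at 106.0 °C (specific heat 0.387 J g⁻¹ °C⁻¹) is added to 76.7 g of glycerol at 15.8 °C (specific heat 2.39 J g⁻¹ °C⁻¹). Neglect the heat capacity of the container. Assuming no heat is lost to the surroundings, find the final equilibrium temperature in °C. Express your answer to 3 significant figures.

T_f = 36.7 °C

Heat lost by brass = heat gained by glycerol.
(142.7)(0.387)(106.0 − T) = (76.7)(2.39)(T − 15.8)
55.2249 (106.0 − T) = 183.313 (T − 15.8)
5853.8 − 55.2249 T = 183.313 T − 2896.3
8750.1 = 238.5379 T
T = 36.68 °C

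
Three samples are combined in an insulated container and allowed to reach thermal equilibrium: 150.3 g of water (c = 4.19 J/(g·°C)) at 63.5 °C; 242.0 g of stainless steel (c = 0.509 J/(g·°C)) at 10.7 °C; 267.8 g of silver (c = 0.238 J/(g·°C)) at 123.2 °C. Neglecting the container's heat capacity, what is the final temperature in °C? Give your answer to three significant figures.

Σ mᵢcᵢ(T − Tᵢ) = 0  ⇒  T = Σ mᵢcᵢTᵢ / Σ mᵢcᵢ
Σ mᵢcᵢ = 150.3×4.19 + 242.0×0.509 + 267.8×0.238 = 816.6714
Σ mᵢcᵢTᵢ = 629.757×63.5 + 123.178×10.7 + 63.7364×123.2 = 49160
T = 49160 / 816.6714 = 60.20 °C

T_f = 60.2 °C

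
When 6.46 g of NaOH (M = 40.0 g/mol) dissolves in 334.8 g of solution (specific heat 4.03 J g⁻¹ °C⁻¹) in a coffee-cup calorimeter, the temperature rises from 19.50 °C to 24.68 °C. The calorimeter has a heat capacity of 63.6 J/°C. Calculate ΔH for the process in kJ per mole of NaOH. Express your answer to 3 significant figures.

ΔH = -45.3 kJ/mol

|ΔT| = |24.68 − 19.50| = 5.18 °C
|q_surr| = (334.8 × 4.03 + 63.6) × 5.18 = 1412.844 × 5.18 = 7319 J
n(NaOH) = 6.46 / 40.0 = 0.1615 mol
Temperature rose, so q_rxn = −|q_surr| = -7.319 kJ
ΔH = q_rxn / n = -45.32 kJ/mol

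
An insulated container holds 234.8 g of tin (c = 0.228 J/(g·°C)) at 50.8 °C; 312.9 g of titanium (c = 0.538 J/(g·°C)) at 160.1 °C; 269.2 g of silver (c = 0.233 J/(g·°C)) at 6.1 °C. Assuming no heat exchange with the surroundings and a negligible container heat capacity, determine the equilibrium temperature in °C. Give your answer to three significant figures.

Σ mᵢcᵢ(T − Tᵢ) = 0  ⇒  T = Σ mᵢcᵢTᵢ / Σ mᵢcᵢ
Σ mᵢcᵢ = 234.8×0.228 + 312.9×0.538 + 269.2×0.233 = 284.5982
Σ mᵢcᵢTᵢ = 53.5344×50.8 + 168.3402×160.1 + 62.7236×6.1 = 30053
T = 30053 / 284.5982 = 105.6 °C

T_f = 106 °C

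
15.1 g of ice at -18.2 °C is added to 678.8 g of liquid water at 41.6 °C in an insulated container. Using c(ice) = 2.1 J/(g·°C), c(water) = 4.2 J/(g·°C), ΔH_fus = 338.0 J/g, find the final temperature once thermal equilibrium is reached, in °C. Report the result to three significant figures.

Heat to bring ice to 0 °C and melt it: q₁ = 15.1×2.1×18.2 + 15.1×338.0 = 5680.9 J
Heat the water can supply cooling to 0 °C: 678.8×4.2×41.6 = 118600 J > q₁, so all ice melts.
Energy balance: 678.8×4.2×(41.6 − T) = 5680.9 + 15.1×4.2×(T − 0)
2850.96(41.6 − T) = 5680.9 + 63.42 T
118600 − 5680.9 = 2914.38 T
T = 112919.1 / 2914.38 = 38.745 °C

T_f = 38.7 °C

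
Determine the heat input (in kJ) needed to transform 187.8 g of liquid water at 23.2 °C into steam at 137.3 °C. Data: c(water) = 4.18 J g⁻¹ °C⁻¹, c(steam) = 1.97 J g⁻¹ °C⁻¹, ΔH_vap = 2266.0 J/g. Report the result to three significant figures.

q = 500 kJ

q1 (heat water 23.2→100.0 °C): 187.8 × 4.18 × 76.8 = 60288 J
q2 (vaporize at 100 °C): 187.8 × 2266.0 = 425555 J
q3 (heat steam 100.0→137.3 °C): 187.8 × 1.97 × 37.3 = 13800 J
Total: 60288 + 425555 + 13800 = 499643 J = 500 kJ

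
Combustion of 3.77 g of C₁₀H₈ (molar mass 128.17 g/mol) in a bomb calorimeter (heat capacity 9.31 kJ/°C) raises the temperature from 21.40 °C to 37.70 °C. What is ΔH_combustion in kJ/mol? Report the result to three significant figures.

ΔT = 37.70 − 21.40 = 16.30 °C
q_cal = C_cal × ΔT = 9.31 × 16.30 = 151.753 kJ
n = 3.77 / 128.17 = 0.02941 mol
q_rxn = −q_cal = -151.753 kJ
ΔH = -151.753 / 0.02941 = -5160 kJ/mol

ΔH = -5160 kJ/mol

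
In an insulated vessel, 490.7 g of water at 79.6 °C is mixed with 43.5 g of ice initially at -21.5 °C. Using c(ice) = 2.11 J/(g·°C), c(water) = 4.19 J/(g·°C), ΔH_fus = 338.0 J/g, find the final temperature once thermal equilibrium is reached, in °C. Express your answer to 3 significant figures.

T_f = 65.7 °C

Heat to bring ice to 0 °C and melt it: q₁ = 43.5×2.11×21.5 + 43.5×338.0 = 16676 J
Heat the water can supply cooling to 0 °C: 490.7×4.19×79.6 = 163660 J > q₁, so all ice melts.
Energy balance: 490.7×4.19×(79.6 − T) = 16676 + 43.5×4.19×(T − 0)
2056.033(79.6 − T) = 16676 + 182.265 T
163660 − 16676 = 2238.298 T
T = 146984 / 2238.298 = 65.67 °C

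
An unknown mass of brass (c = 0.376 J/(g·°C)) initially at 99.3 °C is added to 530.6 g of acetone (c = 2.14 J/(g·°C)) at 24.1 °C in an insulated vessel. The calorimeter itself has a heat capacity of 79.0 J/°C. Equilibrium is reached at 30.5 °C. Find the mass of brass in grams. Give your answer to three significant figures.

q_gained = (530.6 × 2.14 + 79.0) × (30.5 − 24.1) = 7773 J
q_lost = m × 0.376 × (99.3 − 30.5) = 25.8688 m
m = 7773 / 25.8688 = 300 g

m = 300 g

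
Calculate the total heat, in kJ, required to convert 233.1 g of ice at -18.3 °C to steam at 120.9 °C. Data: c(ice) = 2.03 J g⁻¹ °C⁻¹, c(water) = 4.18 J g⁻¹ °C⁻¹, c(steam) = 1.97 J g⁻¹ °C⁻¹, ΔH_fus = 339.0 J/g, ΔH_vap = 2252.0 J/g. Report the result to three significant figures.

q1 (heat ice -18.3→0.0 °C): 233.1 × 2.03 × 18.3 = 8659 J
q2 (melt at 0 °C): 233.1 × 339.0 = 79021 J
q3 (heat water 0.0→100.0 °C): 233.1 × 4.18 × 100.0 = 97436 J
q4 (vaporize at 100 °C): 233.1 × 2252.0 = 524941 J
q5 (heat steam 100.0→120.9 °C): 233.1 × 1.97 × 20.9 = 9597 J
Total: 8659 + 79021 + 97436 + 524941 + 9597 = 719654 J = 720 kJ

q = 720 kJ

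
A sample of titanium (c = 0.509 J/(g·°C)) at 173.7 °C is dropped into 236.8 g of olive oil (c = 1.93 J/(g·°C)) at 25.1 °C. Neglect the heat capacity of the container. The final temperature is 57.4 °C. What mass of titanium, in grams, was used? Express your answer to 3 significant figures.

q_gained = (236.8 × 1.93) × (57.4 − 25.1) = 14760 J
q_lost = m × 0.509 × (173.7 − 57.4) = 59.1967 m
m = 14760 / 59.1967 = 249 g

m = 249 g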